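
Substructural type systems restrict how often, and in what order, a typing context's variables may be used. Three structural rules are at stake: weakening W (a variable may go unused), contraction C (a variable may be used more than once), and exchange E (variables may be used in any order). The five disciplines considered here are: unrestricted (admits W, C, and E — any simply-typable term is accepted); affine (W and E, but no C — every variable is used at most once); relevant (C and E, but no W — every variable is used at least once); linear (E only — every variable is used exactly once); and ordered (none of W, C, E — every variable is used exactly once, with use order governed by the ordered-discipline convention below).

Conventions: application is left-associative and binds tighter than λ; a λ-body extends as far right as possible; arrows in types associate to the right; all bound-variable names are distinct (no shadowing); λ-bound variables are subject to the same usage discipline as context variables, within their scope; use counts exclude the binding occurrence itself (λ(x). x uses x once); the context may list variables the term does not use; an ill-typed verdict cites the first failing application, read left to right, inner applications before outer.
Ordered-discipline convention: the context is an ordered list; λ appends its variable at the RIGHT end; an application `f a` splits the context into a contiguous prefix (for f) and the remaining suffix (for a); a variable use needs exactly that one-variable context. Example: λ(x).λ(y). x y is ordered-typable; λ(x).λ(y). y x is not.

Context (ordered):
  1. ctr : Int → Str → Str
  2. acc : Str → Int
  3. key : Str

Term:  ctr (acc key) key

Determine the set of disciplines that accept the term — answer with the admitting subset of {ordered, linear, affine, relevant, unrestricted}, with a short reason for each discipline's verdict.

accepted by: relevant, unrestricted
variable uses: ctr=1, acc=1, key=2
left-to-right use order: ctr, acc, key, key
typing: the term checks, with type Str
ordered ✗ (key ×2 used more than once (contraction))
linear ✗ (key ×2 used more than once (contraction))
affine ✗ (key ×2 used more than once (contraction))
relevant ✓ (at least one use each (ctr, acc, key))
unrestricted ✓ (type-checks (Str) and nothing is barred)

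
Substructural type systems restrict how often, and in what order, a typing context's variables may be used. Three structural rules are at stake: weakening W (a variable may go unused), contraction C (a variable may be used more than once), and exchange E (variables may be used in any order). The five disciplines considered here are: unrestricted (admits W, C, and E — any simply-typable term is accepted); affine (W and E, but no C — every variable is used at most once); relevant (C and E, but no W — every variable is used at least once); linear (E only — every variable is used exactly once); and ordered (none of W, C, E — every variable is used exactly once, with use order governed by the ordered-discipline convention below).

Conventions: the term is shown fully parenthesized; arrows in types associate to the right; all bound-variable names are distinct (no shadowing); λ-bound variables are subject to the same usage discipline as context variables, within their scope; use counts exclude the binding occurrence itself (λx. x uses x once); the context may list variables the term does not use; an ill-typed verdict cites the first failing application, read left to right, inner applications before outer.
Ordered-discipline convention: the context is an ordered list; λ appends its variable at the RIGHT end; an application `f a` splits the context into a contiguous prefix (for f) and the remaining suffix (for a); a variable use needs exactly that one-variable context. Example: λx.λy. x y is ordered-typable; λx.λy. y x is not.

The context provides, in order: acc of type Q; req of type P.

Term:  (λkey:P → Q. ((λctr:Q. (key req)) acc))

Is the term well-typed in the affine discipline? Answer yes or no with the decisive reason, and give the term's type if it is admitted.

yes — no duplicate uses among acc, req, key, ctr; term : (P → Q) → Q
usage: acc: 1, req: 1, key (λ-bound): 1, ctr (λ-bound): 0
order of uses: key, req, acc
typing: ✓ — (P → Q) → Q
across the five disciplines: ordered ✗, linear ✗, affine ✓, relevant ✗, unrestricted ✓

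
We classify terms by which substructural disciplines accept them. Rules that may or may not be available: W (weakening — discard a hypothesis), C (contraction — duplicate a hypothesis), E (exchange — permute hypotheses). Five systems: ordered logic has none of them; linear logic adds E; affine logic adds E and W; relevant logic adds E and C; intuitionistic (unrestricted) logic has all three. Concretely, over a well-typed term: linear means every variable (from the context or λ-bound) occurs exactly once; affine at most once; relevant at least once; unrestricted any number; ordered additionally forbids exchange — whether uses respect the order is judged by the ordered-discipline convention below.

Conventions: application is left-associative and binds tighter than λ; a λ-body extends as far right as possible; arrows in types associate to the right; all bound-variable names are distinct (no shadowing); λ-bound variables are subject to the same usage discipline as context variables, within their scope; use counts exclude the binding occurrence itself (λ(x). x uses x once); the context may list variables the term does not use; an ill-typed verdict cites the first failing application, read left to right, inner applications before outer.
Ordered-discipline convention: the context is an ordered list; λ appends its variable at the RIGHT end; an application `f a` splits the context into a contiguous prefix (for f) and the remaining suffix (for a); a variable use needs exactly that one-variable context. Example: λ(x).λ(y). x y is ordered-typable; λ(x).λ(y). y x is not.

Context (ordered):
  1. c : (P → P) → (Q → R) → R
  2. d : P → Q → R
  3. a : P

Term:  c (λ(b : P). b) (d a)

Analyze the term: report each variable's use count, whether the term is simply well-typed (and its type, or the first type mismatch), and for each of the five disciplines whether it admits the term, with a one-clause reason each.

usage: c: 1×, d: 1×, a: 1×, b [bound]: 1×
left-to-right use order: c, b, d, a
typing: well-typed — term : R
ordered ✓ (one use each (c, d, a, b); ordered split holds)
linear ✓ (single use per variable (c, d, a, b))
affine ✓ (at most one use each (c, d, a, b))
relevant ✓ (c, d, a, b: all used, weakening unneeded)
unrestricted ✓ (well-typed at R; no restrictions here)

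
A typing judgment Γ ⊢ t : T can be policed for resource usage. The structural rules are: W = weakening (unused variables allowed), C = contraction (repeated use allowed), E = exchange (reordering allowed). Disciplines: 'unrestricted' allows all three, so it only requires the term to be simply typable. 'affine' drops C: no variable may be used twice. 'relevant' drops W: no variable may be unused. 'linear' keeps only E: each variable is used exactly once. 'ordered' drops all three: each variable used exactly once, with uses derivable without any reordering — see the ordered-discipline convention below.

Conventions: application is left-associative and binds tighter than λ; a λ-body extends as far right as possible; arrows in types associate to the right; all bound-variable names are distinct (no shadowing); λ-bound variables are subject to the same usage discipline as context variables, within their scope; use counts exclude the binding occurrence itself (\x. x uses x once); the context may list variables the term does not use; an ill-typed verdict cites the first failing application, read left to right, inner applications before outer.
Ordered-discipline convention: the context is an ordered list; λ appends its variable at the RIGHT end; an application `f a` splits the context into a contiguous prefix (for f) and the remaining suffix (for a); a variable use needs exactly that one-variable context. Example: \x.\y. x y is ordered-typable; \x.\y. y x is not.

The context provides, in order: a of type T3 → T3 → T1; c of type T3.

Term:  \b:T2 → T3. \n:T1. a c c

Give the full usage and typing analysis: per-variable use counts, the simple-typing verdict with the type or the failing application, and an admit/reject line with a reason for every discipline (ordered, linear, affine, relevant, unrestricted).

use counts: a=1, c=2, b (λ-bound)=0, n (λ-bound)=0
order of uses: a, c, c
typing: well-typed at (T2 → T3) → T1 → T1
ordered: ✗ — c ×2 used more than once (contraction); needs weakening: b, n unused
linear: ✗ — c ×2 used more than once (contraction); needs weakening: b, n unused
affine: ✗ — c ×2 used more than once (contraction)
relevant: ✗ — needs weakening: b, n unused
unrestricted: ✓ — well-typed at (T2 → T3) → T1 → T1; no restrictions here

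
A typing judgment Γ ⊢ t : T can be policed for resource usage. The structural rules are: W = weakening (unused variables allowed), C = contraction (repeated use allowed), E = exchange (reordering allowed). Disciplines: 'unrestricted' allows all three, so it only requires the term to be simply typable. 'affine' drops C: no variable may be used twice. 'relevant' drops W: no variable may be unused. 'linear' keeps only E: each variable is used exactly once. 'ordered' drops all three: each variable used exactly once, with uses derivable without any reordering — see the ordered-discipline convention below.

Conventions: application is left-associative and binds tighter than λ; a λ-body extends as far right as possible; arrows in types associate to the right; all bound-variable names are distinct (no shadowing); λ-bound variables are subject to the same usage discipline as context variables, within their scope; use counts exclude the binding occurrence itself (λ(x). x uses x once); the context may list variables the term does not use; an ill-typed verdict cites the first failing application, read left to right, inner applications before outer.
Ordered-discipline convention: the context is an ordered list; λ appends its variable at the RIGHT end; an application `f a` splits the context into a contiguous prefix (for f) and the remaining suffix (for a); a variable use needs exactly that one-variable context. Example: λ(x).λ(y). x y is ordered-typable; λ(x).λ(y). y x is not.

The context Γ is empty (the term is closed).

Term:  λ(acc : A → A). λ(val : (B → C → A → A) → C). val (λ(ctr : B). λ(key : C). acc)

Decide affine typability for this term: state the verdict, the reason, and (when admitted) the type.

yes — acc, val, ctr, key: no repeats, contraction unneeded; term : (A → A) → ((B → C → A → A) → C) → C
counts: acc (bound) ×1; val (bound) ×1; ctr (bound) ×0; key (bound) ×0
use order (left to right): val, acc
typing: ✓ — (A → A) → ((B → C → A → A) → C) → C
per-discipline verdicts: ordered ✗ | linear ✗ | affine ✓ | relevant ✗ | unrestricted ✓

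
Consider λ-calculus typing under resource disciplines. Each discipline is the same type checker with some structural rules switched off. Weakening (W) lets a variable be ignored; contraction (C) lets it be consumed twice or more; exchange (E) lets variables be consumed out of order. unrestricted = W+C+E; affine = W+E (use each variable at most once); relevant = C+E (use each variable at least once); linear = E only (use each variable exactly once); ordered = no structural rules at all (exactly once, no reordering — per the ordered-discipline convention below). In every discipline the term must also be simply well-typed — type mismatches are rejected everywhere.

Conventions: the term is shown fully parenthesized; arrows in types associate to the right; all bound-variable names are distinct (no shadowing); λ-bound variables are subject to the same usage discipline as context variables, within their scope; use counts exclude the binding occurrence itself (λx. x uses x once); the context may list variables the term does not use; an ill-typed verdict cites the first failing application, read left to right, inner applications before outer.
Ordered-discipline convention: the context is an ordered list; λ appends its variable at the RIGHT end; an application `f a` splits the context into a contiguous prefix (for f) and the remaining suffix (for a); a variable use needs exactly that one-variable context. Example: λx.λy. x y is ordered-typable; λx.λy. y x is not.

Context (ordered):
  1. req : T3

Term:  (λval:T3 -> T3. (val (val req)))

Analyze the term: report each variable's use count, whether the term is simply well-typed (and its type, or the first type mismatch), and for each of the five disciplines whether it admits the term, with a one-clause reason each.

variable uses: req: 1×; val (bound): 2×
uses in reading order: val, val, req
typing: the term checks, with type (T3 -> T3) -> T3
ordered: ✗ — uses contraction: val ×2
linear: ✗ — uses contraction: val ×2
affine: ✗ — uses contraction: val ×2
relevant: ✓ — every one of req, val appears
unrestricted: ✓ — type-checks ((T3 -> T3) -> T3) and nothing is barred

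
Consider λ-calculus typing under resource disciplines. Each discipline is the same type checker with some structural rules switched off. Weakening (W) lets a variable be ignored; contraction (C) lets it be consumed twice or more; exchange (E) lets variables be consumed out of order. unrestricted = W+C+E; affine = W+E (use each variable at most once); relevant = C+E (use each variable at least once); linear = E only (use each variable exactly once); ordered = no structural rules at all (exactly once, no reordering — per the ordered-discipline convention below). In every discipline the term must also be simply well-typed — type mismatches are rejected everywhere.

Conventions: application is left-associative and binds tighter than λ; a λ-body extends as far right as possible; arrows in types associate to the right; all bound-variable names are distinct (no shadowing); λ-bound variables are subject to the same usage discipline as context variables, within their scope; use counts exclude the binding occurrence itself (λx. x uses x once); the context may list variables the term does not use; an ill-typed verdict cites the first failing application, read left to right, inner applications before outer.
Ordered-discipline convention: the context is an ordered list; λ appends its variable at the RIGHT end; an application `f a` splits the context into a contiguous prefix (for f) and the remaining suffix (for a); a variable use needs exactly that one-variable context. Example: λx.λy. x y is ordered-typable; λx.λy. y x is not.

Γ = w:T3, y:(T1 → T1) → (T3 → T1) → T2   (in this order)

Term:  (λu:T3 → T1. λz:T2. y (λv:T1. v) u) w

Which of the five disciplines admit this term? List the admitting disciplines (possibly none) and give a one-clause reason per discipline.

admitted in: none
usage: w=1; y=1; u [bound]=1; z [bound]=0; v [bound]=1
order of uses: y, v, u, w
typing: ill-typed: a function awaiting T3 → T1 gets T3
ordered: ✗ — the type mismatch rejects it
linear: ✗ — not simply typable
affine: ✗ — fails simple typing
relevant: ✗ — a type mismatch blocks all five
unrestricted: ✗ — the type mismatch rejects it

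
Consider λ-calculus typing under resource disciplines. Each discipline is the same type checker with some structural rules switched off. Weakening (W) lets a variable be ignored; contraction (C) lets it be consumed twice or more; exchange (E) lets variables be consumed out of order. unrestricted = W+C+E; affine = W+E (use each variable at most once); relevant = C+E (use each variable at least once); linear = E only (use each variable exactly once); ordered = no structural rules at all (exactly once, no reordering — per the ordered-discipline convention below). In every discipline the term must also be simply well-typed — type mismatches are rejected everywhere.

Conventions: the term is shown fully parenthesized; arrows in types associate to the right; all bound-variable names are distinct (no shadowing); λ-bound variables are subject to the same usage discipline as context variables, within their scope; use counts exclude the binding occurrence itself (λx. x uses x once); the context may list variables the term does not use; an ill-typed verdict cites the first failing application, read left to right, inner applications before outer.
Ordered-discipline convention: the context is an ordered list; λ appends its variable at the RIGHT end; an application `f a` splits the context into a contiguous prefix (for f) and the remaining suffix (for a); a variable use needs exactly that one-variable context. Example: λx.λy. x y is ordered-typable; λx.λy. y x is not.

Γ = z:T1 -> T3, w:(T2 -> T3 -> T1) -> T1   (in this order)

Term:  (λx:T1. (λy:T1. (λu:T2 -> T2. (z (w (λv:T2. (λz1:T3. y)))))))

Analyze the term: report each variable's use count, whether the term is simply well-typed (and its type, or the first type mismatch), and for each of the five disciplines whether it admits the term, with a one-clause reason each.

variable uses: z ×1, w ×1, x [bound] ×0, y [bound] ×1, u [bound] ×0, v [bound] ×0, z1 [bound] ×0
left-to-right use order: z, w, y
typing: well-typed — term : T1 -> T1 -> (T2 -> T2) -> T3
ordered ✗ (x, u, v, z1 never used (weakening))
linear ✗ (x, u, v, z1 never used (weakening))
affine ✓ (z, w, x, y, u, v, z1: no repeats, contraction unneeded)
relevant ✗ (x, u, v, z1 never used (weakening))
unrestricted ✓ (type-checks (T1 -> T1 -> (T2 -> T2) -> T3) and nothing is barred)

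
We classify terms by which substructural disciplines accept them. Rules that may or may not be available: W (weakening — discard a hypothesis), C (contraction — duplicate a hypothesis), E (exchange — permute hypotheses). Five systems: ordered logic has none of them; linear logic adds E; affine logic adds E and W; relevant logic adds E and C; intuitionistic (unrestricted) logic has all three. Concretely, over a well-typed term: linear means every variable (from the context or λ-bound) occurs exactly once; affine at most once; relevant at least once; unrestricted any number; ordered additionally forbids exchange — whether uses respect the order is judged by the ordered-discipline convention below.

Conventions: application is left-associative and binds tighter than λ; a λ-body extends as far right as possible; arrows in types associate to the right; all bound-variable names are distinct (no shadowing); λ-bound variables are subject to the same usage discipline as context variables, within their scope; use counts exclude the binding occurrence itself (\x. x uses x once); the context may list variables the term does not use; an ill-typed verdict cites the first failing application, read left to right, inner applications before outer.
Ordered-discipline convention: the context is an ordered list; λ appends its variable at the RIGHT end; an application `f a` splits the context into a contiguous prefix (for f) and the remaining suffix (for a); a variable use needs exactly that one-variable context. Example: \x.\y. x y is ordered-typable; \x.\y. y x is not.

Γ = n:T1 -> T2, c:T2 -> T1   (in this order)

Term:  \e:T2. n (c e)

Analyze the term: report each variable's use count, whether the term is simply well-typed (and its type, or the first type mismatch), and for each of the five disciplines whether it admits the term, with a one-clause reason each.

use counts: n: 1×, c: 1×, e (λ-bound): 1×
use order (left to right): n, c, e
typing: the term checks, with type T2 -> T2
ordered: ✓ — n, c, e once each; derivable with no W/C/E
linear: ✓ — exactly-once usage across n, c, e
affine: ✓ — n, c, e: no repeats, contraction unneeded
relevant: ✓ — none of n, c, e goes unused
unrestricted: ✓ — type-checks (T2 -> T2) and nothing is barred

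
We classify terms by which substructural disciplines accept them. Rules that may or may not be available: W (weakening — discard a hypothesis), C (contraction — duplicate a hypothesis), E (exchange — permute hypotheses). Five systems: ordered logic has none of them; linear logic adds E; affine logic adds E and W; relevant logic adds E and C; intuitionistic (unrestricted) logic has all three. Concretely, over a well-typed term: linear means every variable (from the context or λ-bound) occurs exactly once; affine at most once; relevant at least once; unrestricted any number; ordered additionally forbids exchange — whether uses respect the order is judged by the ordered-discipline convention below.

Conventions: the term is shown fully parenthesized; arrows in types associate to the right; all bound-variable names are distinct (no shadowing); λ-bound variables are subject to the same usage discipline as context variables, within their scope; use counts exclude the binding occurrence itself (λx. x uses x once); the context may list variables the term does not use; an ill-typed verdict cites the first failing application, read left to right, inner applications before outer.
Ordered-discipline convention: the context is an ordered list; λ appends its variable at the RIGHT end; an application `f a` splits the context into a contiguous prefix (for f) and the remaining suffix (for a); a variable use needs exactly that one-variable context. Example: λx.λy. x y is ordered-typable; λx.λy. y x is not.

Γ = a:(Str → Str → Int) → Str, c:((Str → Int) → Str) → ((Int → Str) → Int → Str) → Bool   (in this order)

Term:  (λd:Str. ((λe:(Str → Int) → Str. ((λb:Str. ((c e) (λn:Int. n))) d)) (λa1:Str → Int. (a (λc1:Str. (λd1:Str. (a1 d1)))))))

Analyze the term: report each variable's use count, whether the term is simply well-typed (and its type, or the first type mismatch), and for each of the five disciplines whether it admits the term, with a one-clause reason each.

use counts: a=1; c=1; d (bound)=1; e (bound)=1; b (bound)=0; n (bound)=1; a1 (bound)=1; c1 (bound)=0; d1 (bound)=1
left-to-right use order: c, e, n, d, a, a1, d1
typing: ill-typed: argument of type Int → Int where (Int → Str) → Int → Str is required
ordered: ✗ — fails simple typing
linear: ✗ — a type mismatch blocks all five
affine: ✗ — the type mismatch rejects it
relevant: ✗ — not simply typable
unrestricted: ✗ — fails simple typing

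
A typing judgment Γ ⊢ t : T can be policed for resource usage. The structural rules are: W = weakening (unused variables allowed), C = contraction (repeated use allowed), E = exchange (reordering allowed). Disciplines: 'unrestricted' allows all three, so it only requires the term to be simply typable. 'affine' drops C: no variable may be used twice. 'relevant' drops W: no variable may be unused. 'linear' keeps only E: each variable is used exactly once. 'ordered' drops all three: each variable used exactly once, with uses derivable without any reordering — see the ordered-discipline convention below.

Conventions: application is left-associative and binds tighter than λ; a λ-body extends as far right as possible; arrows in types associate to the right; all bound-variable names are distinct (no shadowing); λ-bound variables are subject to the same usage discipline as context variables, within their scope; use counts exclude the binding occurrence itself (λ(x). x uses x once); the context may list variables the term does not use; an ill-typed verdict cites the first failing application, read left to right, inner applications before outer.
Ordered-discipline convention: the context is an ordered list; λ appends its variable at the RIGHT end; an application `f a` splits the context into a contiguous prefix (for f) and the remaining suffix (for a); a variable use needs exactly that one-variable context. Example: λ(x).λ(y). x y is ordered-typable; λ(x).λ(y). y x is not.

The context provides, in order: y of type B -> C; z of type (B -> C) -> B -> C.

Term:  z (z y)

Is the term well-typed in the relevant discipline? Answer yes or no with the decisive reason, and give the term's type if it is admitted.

yes — none of y, z goes unused; term : B -> C
usage: y: 1×; z: 2×
uses in reading order: z, z, y
typing: ✓ — B -> C
per-discipline verdicts: ordered ✗, linear ✗, affine ✗, relevant ✓, unrestricted ✓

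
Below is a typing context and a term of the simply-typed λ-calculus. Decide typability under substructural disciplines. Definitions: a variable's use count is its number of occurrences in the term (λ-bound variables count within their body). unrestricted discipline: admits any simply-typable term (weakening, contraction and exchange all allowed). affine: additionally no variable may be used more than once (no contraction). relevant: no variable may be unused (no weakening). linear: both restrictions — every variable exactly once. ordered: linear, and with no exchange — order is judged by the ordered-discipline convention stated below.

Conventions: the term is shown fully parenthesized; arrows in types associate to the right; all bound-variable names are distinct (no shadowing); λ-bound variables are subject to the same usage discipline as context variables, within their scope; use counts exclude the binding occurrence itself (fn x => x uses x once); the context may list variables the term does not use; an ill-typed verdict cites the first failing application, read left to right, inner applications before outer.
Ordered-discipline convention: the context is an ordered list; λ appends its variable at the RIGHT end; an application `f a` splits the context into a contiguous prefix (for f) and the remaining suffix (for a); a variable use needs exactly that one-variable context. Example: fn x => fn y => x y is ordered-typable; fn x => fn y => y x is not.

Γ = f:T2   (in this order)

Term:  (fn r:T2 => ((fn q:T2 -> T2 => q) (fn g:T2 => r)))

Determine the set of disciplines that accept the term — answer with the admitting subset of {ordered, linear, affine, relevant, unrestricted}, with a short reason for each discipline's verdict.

admitting disciplines: affine, unrestricted
variable uses: f=0; r [bound]=1; q [bound]=1; g [bound]=0
uses in reading order: q, r
typing: well-typed at T2 -> T2 -> T2
ordered: ✗ — f, g never used (weakening)
linear: ✗ — f, g never used (weakening)
affine: ✓ — f, r, q, g: no repeats, contraction unneeded
relevant: ✗ — f, g never used (weakening)
unrestricted: ✓ — well-typed at T2 -> T2 -> T2; no restrictions here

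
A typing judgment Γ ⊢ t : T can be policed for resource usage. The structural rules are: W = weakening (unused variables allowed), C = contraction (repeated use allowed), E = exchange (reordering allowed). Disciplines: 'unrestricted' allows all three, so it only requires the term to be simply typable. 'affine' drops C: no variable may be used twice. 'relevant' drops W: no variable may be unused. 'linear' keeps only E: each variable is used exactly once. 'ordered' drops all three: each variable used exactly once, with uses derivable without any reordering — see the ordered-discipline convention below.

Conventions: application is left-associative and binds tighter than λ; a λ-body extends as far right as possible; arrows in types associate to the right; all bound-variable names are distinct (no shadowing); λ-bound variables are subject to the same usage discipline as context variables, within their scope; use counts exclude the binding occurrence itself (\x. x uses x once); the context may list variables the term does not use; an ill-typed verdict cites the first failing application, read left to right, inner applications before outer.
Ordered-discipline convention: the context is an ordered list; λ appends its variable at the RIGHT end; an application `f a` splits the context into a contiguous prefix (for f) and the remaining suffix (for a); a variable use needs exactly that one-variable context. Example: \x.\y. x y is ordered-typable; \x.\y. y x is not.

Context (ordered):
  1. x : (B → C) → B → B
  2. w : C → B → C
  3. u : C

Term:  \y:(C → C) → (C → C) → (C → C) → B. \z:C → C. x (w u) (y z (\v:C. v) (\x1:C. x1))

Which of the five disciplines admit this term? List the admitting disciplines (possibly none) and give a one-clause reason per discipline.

admitted by: ordered, linear, affine, relevant, unrestricted
counts: x: 1×; w: 1×; u: 1×; y [bound]: 1×; z [bound]: 1×; v [bound]: 1×; x1 [bound]: 1×
order of uses: x, w, u, y, z, v, x1
typing: well-typed — term : ((C → C) → (C → C) → (C → C) → B) → (C → C) → B
ordered: ✓ — x, w, u, y, z, v, x1: once each, no exchange needed
linear: ✓ — single use per variable (x, w, u, y, z, v, x1)
affine: ✓ — none of x, w, u, y, z, v, x1 used more than once
relevant: ✓ — at least one use each (x, w, u, y, z, v, x1)
unrestricted: ✓ — type-checks (((C → C) → (C → C) → (C → C) → B) → (C → C) → B) and nothing is barred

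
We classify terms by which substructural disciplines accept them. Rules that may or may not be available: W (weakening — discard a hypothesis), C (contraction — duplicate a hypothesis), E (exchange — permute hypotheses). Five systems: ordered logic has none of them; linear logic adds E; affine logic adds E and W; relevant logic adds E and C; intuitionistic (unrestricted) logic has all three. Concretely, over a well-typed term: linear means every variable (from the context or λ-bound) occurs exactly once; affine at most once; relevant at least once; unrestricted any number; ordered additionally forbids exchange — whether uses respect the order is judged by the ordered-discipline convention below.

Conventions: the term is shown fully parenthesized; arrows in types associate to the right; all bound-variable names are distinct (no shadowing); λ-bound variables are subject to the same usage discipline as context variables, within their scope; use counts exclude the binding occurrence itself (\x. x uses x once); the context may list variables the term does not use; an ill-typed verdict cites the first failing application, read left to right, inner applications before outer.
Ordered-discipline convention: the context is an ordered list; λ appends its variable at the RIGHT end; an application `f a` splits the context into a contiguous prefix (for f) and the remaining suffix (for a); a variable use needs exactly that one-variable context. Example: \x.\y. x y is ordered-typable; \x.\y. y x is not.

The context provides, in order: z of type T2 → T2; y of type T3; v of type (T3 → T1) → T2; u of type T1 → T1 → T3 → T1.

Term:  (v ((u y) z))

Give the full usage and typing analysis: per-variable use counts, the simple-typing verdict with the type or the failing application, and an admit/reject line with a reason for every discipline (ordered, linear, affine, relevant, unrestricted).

usage: z ×1; y ×1; v ×1; u ×1
use order (left to right): v, u, y, z
typing: ill-typed: a function awaiting T1 gets T3
ordered: ✗ — fails simple typing
linear: ✗ — a type mismatch blocks all five
affine: ✗ — the type mismatch rejects it
relevant: ✗ — not simply typable
unrestricted: ✗ — fails simple typing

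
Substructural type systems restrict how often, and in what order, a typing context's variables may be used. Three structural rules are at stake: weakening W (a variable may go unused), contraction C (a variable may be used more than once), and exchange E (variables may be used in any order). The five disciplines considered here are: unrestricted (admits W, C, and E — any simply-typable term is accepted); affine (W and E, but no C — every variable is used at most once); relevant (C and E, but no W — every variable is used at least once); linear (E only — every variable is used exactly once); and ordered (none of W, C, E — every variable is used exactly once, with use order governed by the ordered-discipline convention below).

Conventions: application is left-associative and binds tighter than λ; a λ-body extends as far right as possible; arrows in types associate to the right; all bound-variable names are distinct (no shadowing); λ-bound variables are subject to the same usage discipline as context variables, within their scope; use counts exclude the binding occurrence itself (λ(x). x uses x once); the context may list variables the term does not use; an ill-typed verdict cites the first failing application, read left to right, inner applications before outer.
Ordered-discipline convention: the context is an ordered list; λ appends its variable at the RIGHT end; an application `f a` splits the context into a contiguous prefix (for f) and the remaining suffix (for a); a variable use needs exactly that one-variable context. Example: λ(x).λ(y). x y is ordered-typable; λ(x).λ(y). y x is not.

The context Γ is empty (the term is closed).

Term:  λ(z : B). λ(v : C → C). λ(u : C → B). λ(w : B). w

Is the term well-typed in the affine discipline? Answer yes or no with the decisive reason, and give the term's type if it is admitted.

yes — no duplicate uses among z, v, u, w; term : B → (C → C) → (C → B) → B → B
usage: z [bound]: 0×, v [bound]: 0×, u [bound]: 0×, w [bound]: 1×
left-to-right use order: w
typing: well-typed at B → (C → C) → (C → B) → B → B
per-discipline verdicts: ordered ✗; linear ✗; affine ✓; relevant ✗; unrestricted ✓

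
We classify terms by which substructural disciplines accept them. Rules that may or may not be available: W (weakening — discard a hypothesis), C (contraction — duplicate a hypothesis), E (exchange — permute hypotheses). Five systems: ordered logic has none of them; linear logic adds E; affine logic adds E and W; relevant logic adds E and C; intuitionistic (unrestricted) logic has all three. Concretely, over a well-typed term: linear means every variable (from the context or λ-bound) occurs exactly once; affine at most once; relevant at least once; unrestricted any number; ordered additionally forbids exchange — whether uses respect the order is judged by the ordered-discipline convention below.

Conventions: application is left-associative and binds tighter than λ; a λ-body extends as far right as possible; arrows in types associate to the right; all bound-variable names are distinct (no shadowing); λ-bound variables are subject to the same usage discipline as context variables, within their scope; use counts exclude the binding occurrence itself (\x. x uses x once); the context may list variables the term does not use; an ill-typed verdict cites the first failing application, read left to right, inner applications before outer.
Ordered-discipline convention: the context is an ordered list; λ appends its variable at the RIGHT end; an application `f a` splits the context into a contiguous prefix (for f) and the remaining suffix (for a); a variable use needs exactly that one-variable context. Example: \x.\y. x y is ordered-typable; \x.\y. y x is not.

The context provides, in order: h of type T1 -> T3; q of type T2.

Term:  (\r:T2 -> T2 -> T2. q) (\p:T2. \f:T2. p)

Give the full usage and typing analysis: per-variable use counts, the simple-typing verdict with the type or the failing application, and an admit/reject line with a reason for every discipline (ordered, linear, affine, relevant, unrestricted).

use counts: h=0, q=1, r (λ-bound)=0, p (λ-bound)=1, f (λ-bound)=0
uses in reading order: q, p
typing: ✓ — T2
ordered: ✗, needs weakening: h, r, f unused
linear: ✗, needs weakening: h, r, f unused
affine: ✓, h, q, r, p, f: no repeats, contraction unneeded
relevant: ✗, needs weakening: h, r, f unused
unrestricted: ✓, simply typable at T2; W, C, E all held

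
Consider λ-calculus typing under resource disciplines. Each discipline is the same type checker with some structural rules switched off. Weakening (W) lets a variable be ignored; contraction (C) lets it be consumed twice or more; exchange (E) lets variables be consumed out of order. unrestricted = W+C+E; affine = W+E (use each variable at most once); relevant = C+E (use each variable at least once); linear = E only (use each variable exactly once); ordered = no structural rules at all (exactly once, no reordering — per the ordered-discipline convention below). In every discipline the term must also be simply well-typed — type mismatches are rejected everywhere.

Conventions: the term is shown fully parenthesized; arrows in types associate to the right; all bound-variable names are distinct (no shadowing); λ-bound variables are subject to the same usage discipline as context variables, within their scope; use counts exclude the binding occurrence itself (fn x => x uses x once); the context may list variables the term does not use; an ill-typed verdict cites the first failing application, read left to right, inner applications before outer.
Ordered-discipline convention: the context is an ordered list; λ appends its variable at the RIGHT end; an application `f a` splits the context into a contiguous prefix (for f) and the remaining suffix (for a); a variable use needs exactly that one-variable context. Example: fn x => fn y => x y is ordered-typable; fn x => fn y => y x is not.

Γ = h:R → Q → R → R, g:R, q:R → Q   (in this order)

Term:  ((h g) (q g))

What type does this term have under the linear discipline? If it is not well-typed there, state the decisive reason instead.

not well-typed under linear — g ×2 used more than once (contraction)
use counts: h: 1, g: 2, q: 1
order of uses: h, g, q, g
typing: ✓ — R → R
all disciplines: ordered ✗ | linear ✗ | affine ✗ | relevant ✓ | unrestricted ✓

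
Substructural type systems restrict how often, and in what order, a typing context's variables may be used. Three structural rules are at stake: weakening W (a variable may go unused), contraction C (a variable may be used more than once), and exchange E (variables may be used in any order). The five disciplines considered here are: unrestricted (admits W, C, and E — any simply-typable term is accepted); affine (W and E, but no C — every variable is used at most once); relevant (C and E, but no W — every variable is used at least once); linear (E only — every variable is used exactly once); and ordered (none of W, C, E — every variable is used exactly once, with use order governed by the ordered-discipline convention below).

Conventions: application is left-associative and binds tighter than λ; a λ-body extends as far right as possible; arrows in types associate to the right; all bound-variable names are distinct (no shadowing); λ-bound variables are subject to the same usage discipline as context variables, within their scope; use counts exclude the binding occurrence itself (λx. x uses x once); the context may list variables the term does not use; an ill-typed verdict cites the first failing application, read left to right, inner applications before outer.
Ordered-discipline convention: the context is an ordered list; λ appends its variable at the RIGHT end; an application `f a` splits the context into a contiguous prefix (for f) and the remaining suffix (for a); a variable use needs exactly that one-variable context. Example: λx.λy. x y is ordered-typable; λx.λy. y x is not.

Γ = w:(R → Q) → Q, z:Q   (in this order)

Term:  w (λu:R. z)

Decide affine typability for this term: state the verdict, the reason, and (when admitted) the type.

yes — w, z, u: no repeats, contraction unneeded; term : Q
use counts: w: 1×, z: 1×, u (λ-bound): 0×
uses in reading order: w, z
typing: well-typed — term : Q
all disciplines: ordered ✗; linear ✗; affine ✓; relevant ✗; unrestricted ✓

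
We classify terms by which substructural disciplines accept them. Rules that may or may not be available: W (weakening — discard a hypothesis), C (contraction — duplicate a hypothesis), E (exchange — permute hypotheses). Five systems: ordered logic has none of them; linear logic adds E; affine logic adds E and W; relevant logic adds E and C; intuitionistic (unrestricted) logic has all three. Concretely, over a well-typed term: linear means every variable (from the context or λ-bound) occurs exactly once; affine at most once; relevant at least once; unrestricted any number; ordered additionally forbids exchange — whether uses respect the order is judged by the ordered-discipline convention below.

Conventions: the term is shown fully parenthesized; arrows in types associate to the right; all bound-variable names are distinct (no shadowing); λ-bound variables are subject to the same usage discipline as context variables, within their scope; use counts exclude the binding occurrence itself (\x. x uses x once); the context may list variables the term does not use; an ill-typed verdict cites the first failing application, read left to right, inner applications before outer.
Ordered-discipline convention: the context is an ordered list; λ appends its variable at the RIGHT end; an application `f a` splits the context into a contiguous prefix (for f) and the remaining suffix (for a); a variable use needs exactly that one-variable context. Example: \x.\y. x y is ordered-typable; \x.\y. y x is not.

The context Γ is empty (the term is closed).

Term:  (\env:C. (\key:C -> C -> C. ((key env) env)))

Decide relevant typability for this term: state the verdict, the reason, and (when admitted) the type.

yes — none of env, key goes unused; term : C -> (C -> C -> C) -> C
use counts: env (λ-bound): 2×, key (λ-bound): 1×
order of uses: key, env, env
typing: well-typed at C -> (C -> C -> C) -> C
per-discipline verdicts: ordered ✗ | linear ✗ | affine ✗ | relevant ✓ | unrestricted ✓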